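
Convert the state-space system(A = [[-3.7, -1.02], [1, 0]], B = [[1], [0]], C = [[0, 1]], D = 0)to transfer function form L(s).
L(s) = C(sI - A)⁻¹B + D.
Characteristic polynomial det(sI - A) = s^2 + 3.7*s + 1.02.
Numerator from C·adj(sI-A)·B + D·det(sI-A) = 1.
L(s) = (1)/(s^2 + 3.7*s + 1.02)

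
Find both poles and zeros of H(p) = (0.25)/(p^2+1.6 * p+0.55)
Set denominator = 0: p^2 + 1.6*p + 0.55 = (p + 0.5)(p + 1.1) = 0 → Poles: -0.5, -1.1
Numerator is a nonzero constant (0.25) → Zeros: none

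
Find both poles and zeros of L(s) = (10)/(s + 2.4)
Set denominator = 0: s + 2.4 = 0 → Poles: -2.4
Numerator is a nonzero constant (10) → Zeros: none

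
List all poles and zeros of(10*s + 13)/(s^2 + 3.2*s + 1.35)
Set denominator = 0: s^2 + 3.2*s + 1.35 = (s + 0.5)(s + 2.7) = 0 → Poles: -0.5, -2.7
Set numerator = 0: 10*s + 13 = 0 → Zeros: -1.3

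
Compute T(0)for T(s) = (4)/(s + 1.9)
DC gain = T(0) = num(0)/den(0) = 4/1.9 = 2.105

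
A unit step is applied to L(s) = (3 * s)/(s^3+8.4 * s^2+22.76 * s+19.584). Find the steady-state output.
FVT: lim_{t→∞} y(t) = lim_{s→0} s*Y(s) where Y(s) = L(s)/s.
= lim_{s→0} L(s) = L(0) = num(0)/den(0) = 0/19.584 = 0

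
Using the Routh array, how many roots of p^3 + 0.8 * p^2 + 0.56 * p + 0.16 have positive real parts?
Routh array:
p^3: [1, 0.56]; p^2: [0.8, 0.16]; p^1: [0.36]; p^0: [0.16]
First column: [1, 0.8, 0.36, 0.16]. Sign changes = RHP roots = 0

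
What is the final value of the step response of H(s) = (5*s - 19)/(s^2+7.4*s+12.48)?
FVT: lim_{t→∞} y(t) = lim_{s→0} s*Y(s) where Y(s) = H(s)/s.
= lim_{s→0} H(s) = H(0) = num(0)/den(0) = -19/12.48 = -1.522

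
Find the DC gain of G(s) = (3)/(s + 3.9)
DC gain = G(0) = num(0)/den(0) = 3/3.9 = 0.7692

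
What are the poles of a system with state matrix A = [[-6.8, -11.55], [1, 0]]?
Eigenvalues solve det(λI - A) = 0.
Characteristic polynomial: λ^2 + 6.8*λ + 11.55 = 0.
Factor: (λ + 3.3)(λ + 3.5) = 0.
Roots: -3.3, -3.5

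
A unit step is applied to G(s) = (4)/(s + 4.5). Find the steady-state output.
FVT: lim_{t→∞} y(t) = lim_{s→0} s*Y(s) where Y(s) = G(s)/s.
= lim_{s→0} G(s) = G(0) = num(0)/den(0) = 4/4.5 = 0.8889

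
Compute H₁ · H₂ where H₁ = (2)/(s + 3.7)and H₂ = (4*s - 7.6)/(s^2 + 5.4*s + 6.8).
Series: H = H₁ · H₂ = (n₁·n₂)/(d₁·d₂).
Num: n₁·n₂ = 8*s - 15.2. Den: d₁·d₂ = s^3 + 9.1*s^2 + 26.78*s + 25.16.
H(s) = (8*s - 15.2)/(s^3 + 9.1*s^2 + 26.78*s + 25.16)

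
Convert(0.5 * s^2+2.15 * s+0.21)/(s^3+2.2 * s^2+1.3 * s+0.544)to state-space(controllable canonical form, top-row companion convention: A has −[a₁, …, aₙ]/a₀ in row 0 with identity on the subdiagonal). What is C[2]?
Reachable canonical form: C = numerator coefficients (right-aligned, zero-padded to length n).
num = 0.5*s^2 + 2.15*s + 0.21, C = [[0.5, 2.15, 0.21]].
C[2] = 0.21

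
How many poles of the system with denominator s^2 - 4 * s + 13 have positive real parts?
Poles: 2 + 3j, 2 - 3j. RHP poles (Re>0): 2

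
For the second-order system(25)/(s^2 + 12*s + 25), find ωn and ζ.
Standard form: ωn²/(s²+2ζωn·s+ωn²).
const=25=ωn² → ωn=5, s coeff=12=2ζωn → ζ=1.2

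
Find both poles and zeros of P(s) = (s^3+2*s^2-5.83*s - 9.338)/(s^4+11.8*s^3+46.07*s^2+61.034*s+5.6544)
Set denominator = 0: s^4 + 11.8*s^3 + 46.07*s^2 + 61.034*s + 5.6544 = (s + 3.8)(s + 4.8)(s + 0.1)(s + 3.1) = 0 → Poles: -0.1, -3.1, -3.8, -4.8
Set numerator = 0: s^3 + 2*s^2 - 5.83*s - 9.338 = (s + 1.4)(s - 2.3)(s + 2.9) = 0 → Zeros: -1.4, -2.9, 2.3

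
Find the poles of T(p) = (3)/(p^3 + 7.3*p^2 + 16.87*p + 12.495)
Set denominator = 0: p^3 + 7.3*p^2 + 16.87*p + 12.495 = (p + 3.5)(p + 1.7)(p + 2.1) = 0 → Poles: -1.7, -2.1, -3.5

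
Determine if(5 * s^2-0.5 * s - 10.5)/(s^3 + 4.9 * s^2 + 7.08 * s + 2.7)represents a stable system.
Denominator: s^3 + 4.9*s^2 + 7.08*s + 2.7 = (s + 2.5)(s + 1.8)(s + 0.6). Poles: -0.6, -1.8, -2.5. All Re(p)<0: Yes (stable)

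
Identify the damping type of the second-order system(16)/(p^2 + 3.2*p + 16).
Standard form: ωn²/(p²+2ζωn·p+ωn²) gives ωn=4, ζ=0.4.
Underdamped (ζ = 0.4 < 1)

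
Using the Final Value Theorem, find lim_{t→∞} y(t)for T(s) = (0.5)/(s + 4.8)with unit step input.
FVT: lim_{t→∞} y(t) = lim_{s→0} s*Y(s) where Y(s) = T(s)/s.
= lim_{s→0} T(s) = T(0) = num(0)/den(0) = 0.5/4.8 = 0.1042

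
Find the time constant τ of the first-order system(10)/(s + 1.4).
First-order system: τ = -1/pole. Pole = -1.4. τ = -1/(-1.4) = 0.7143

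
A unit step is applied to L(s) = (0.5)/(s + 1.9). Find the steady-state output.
FVT: lim_{t→∞} y(t) = lim_{s→0} s*Y(s) where Y(s) = L(s)/s.
= lim_{s→0} L(s) = L(0) = num(0)/den(0) = 0.5/1.9 = 0.2632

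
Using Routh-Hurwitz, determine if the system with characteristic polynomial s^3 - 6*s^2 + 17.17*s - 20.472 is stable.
Routh array:
s^3: [1, 17.17]; s^2: [-6, -20.472]; s^1: [13.758]; s^0: [-20.472]
First column: [1, -6, 13.758, -20.472]. Sign changes = 3.
No, unstable (3 RHP root(s))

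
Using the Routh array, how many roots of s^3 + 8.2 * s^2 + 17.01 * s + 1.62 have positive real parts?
Routh array:
s^3: [1, 17.01]; s^2: [8.2, 1.62]; s^1: [16.8124]; s^0: [1.62]
First column: [1, 8.2, 16.8124, 1.62]. Sign changes = RHP roots = 0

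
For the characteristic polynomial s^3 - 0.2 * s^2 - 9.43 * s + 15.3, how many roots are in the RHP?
s^3 - 0.2*s^2 - 9.43*s + 15.3 = (s + 3.6)(s^2 - 3.8*s + 4.25). Poles: -3.6, 1.9 + 0.8j, 1.9 - 0.8j. RHP poles (Re>0): 2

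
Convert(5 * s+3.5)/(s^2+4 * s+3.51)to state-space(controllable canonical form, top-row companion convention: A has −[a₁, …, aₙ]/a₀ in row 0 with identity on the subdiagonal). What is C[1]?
Reachable canonical form: C = numerator coefficients (right-aligned, zero-padded to length n).
num = 5*s + 3.5, C = [[5, 3.5]].
C[1] = 3.5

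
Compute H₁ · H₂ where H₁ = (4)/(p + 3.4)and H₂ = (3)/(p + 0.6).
Series: H = H₁ · H₂ = (n₁·n₂)/(d₁·d₂).
Num: n₁·n₂ = 12. Den: d₁·d₂ = p^2 + 4*p + 2.04.
H(p) = (12)/(p^2 + 4*p + 2.04)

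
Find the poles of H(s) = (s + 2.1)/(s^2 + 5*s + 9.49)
Set denominator = 0: s^2 + 5*s + 9.49 = 0 → Poles: -2.5 + 1.8j, -2.5 - 1.8j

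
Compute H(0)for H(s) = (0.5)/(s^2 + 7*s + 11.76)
DC gain = H(0) = num(0)/den(0) = 0.5/11.76 = 0.04252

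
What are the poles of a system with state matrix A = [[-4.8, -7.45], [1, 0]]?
Eigenvalues solve det(λI - A) = 0.
Characteristic polynomial: λ^2 + 4.8*λ + 7.45 = 0.
Roots: -2.4 + 1.3j, -2.4 - 1.3j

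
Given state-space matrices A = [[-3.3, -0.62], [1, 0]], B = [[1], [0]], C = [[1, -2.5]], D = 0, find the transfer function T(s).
T(s) = C(sI - A)⁻¹B + D.
Characteristic polynomial det(sI - A) = s^2 + 3.3*s + 0.62.
Numerator from C·adj(sI-A)·B + D·det(sI-A) = s - 2.5.
T(s) = (s - 2.5)/(s^2 + 3.3*s + 0.62)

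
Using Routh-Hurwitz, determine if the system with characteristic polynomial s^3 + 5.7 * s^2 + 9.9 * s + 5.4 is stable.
Routh array:
s^3: [1, 9.9]; s^2: [5.7, 5.4]; s^1: [8.95263]; s^0: [5.4]
First column: [1, 5.7, 8.95263, 5.4]. Sign changes = 0.
Yes, stable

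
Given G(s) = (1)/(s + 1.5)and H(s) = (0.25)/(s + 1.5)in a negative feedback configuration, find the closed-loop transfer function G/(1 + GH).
Closed-loop T = G/(1+GH).
Numerator: G_num * H_den = s + 1.5.
Denominator: G_den * H_den + G_num * H_num = (s^2 + 3*s + 2.25) + (0.25) = s^2 + 3*s + 2.5.
T(s) = (s + 1.5)/(s^2 + 3*s + 2.5)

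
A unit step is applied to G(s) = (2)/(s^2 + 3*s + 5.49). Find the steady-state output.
FVT: lim_{t→∞} y(t) = lim_{s→0} s*Y(s) where Y(s) = G(s)/s.
= lim_{s→0} G(s) = G(0) = num(0)/den(0) = 2/5.49 = 0.3643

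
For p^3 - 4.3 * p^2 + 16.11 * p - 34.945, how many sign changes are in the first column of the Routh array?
Routh array:
p^3: [1, 16.11]; p^2: [-4.3, -34.945]; p^1: [7.98326]; p^0: [-34.945]
First column: [1, -4.3, 7.98326, -34.945]. Sign changes = 3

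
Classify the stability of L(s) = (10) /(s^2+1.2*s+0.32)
Denominator: s^2 + 1.2*s + 0.32 = (s + 0.8)(s + 0.4). Poles: -0.4, -0.8. Stable (all poles in LHP)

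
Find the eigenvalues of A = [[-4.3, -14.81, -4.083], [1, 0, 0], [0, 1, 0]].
Eigenvalues solve det(λI - A) = 0.
Characteristic polynomial: λ^3 + 4.3*λ^2 + 14.81*λ + 4.083 = 0.
Factor: (λ + 0.3)(λ^2 + 4*λ + 13.61) = 0.
Roots: -0.3, -2 + 3.1j, -2 - 3.1j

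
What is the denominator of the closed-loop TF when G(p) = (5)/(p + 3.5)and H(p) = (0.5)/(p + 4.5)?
Characteristic poly = G_den * H_den + G_num * H_num = (p^2 + 8*p + 15.75) + (2.5) = p^2 + 8*p + 18.25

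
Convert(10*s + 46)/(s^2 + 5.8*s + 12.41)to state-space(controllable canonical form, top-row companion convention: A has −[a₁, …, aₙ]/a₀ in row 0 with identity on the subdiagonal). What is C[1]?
Reachable canonical form: C = numerator coefficients (right-aligned, zero-padded to length n).
num = 10*s + 46, C = [[10, 46]].
C[1] = 46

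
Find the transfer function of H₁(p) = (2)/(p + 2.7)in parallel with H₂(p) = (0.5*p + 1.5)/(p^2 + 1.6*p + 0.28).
Parallel: H = H₁ + H₂ = (n₁·d₂ + n₂·d₁)/(d₁·d₂).
n₁·d₂ = 2*p^2 + 3.2*p + 0.56. n₂·d₁ = 0.5*p^2 + 2.85*p + 4.05. Sum = 2.5*p^2 + 6.05*p + 4.61. d₁·d₂ = p^3 + 4.3*p^2 + 4.6*p + 0.756.
H(p) = (2.5*p^2 + 6.05*p + 4.61)/(p^3 + 4.3*p^2 + 4.6*p + 0.756)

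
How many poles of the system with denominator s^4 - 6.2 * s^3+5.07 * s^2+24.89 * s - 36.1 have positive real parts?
s^4 - 6.2*s^3 + 5.07*s^2 + 24.89*s - 36.1 = (s - 1.9)(s + 2)(s - 2.5)(s - 3.8). Poles: -2, 1.9, 2.5, 3.8. RHP poles (Re>0): 3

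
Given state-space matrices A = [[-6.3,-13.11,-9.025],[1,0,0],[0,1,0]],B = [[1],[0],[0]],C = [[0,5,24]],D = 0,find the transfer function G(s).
G(s) = C(sI - A)⁻¹B + D.
Characteristic polynomial det(sI - A) = s^3 + 6.3*s^2 + 13.11*s + 9.025.
Numerator from C·adj(sI-A)·B + D·det(sI-A) = 5*s + 24.
G(s) = (5*s + 24)/(s^3 + 6.3*s^2 + 13.11*s + 9.025)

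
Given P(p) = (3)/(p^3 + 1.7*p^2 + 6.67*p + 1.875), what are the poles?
Set denominator = 0: p^3 + 1.7*p^2 + 6.67*p + 1.875 = (p + 0.3)(p^2 + 1.4*p + 6.25) = 0 → Poles: -0.3, -0.7 + 2.4j, -0.7 - 2.4j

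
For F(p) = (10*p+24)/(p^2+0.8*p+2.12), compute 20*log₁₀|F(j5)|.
Substitute p = j*5: F(j5) = -0.647124 - 2.29845j.
|F(j5)| = sqrt(Re² + Im²) = 2.388.
20*log₁₀(2.388) = 7.56 dB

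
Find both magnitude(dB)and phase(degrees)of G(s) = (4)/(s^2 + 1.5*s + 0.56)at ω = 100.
Substitute s = j*100: G(j100) = -0.000399932 - 5.99932e-06j.
|G| = 20*log₁₀(sqrt(Re²+Im²)) = -67.96 dB.
∠G = atan2(Im, Re) = -179.14°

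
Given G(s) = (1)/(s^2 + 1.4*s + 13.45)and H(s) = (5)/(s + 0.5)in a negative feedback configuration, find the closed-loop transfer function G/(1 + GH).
Closed-loop T = G/(1+GH).
Numerator: G_num * H_den = s + 0.5.
Denominator: G_den * H_den + G_num * H_num = (s^3 + 1.9*s^2 + 14.15*s + 6.725) + (5) = s^3 + 1.9*s^2 + 14.15*s + 11.725.
T(s) = (s + 0.5)/(s^3 + 1.9*s^2 + 14.15*s + 11.725)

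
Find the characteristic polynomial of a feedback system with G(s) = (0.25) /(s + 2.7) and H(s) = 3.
Characteristic poly = G_den * H_den + G_num * H_num = (s + 2.7) + (0.75) = s + 3.45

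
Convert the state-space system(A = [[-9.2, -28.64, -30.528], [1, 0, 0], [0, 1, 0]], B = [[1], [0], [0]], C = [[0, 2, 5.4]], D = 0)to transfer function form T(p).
T(p) = C(pI - A)⁻¹B + D.
Characteristic polynomial det(pI - A) = p^3 + 9.2*p^2 + 28.64*p + 30.528.
Numerator from C·adj(pI-A)·B + D·det(pI-A) = 2*p + 5.4.
T(p) = (2*p + 5.4)/(p^3 + 9.2*p^2 + 28.64*p + 30.528)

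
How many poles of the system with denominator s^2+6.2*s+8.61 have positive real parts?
s^2 + 6.2*s + 8.61 = (s + 4.1)(s + 2.1). Poles: -2.1, -4.1. RHP poles (Re>0): 0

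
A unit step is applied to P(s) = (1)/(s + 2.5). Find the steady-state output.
FVT: lim_{t→∞} y(t) = lim_{s→0} s*Y(s) where Y(s) = P(s)/s.
= lim_{s→0} P(s) = P(0) = num(0)/den(0) = 1/2.5 = 0.4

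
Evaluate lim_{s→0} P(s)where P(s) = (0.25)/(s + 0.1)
DC gain = P(0) = num(0)/den(0) = 0.25/0.1 = 2.5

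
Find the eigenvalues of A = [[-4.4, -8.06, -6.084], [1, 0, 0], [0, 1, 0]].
Eigenvalues solve det(λI - A) = 0.
Characteristic polynomial: λ^3 + 4.4*λ^2 + 8.06*λ + 6.084 = 0.
Factor: (λ + 1.8)(λ^2 + 2.6*λ + 3.38) = 0.
Roots: -1.3 + 1.3j, -1.3 - 1.3j, -1.8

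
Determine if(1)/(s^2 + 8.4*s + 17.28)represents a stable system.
Denominator: s^2 + 8.4*s + 17.28 = (s + 3.6)(s + 4.8). Poles: -3.6, -4.8. All Re(p)<0: Yes (stable)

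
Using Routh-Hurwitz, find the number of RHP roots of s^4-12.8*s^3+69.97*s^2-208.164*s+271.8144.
Routh array:
s^4: [1, 69.97, 271.8144]; s^3: [-12.8, -208.164]; s^2: [53.7072, 271.8144]; s^1: [-143.383]; s^0: [271.8144]
First column: [1, -12.8, 53.7072, -143.383, 271.8144]. Sign changes = RHP roots = 4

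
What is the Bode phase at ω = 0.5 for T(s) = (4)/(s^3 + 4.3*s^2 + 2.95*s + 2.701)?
Substitute s = j*0.5: T(j0.5) = 1.45621 - 1.20903j.
∠T(j0.5) = atan2(Im, Re) = atan2(-1.20903, 1.45621) = -39.70°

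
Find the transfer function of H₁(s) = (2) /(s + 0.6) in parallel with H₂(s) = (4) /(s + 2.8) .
Parallel: H = H₁ + H₂ = (n₁·d₂ + n₂·d₁)/(d₁·d₂).
n₁·d₂ = 2*s + 5.6. n₂·d₁ = 4*s + 2.4. Sum = 6*s + 8. d₁·d₂ = s^2 + 3.4*s + 1.68.
H(s) = (6*s + 8)/(s^2 + 3.4*s + 1.68)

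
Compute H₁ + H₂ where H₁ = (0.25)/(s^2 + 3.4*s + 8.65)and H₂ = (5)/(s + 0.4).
Parallel: H = H₁ + H₂ = (n₁·d₂ + n₂·d₁)/(d₁·d₂).
n₁·d₂ = 0.25*s + 0.1. n₂·d₁ = 5*s^2 + 17*s + 43.25. Sum = 5*s^2 + 17.25*s + 43.35. d₁·d₂ = s^3 + 3.8*s^2 + 10.01*s + 3.46.
H(s) = (5*s^2 + 17.25*s + 43.35)/(s^3 + 3.8*s^2 + 10.01*s + 3.46)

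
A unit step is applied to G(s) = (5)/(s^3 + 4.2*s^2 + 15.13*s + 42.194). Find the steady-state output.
FVT: lim_{t→∞} y(t) = lim_{s→0} s*Y(s) where Y(s) = G(s)/s.
= lim_{s→0} G(s) = G(0) = num(0)/den(0) = 5/42.194 = 0.1185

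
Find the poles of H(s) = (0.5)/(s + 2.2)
Set denominator = 0: s + 2.2 = 0 → Poles: -2.2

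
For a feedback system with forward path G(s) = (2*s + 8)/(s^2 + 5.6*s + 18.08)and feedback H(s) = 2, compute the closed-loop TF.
Closed-loop T = G/(1+GH).
Numerator: G_num * H_den = 2*s + 8.
Denominator: G_den * H_den + G_num * H_num = (s^2 + 5.6*s + 18.08) + (4*s + 16) = s^2 + 9.6*s + 34.08.
T(s) = (2*s + 8)/(s^2 + 9.6*s + 34.08)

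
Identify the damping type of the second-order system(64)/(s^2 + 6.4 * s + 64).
Standard form: ωn²/(s²+2ζωn·s+ωn²) gives ωn=8, ζ=0.4.
Underdamped (ζ = 0.4 < 1)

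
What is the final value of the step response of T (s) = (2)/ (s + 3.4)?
FVT: lim_{t→∞} y(t) = lim_{s→0} s*Y(s) where Y(s) = T(s)/s.
= lim_{s→0} T(s) = T(0) = num(0)/den(0) = 2/3.4 = 0.5882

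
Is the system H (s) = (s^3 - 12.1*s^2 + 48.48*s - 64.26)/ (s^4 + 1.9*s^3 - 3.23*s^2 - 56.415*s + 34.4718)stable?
Denominator: s^4 + 1.9*s^3 - 3.23*s^2 - 56.415*s + 34.4718 = (s - 3.3)(s - 0.6)(s^2 + 5.8*s + 17.41). Poles: -2.9 + 3j, -2.9 - 3j, 0.6, 3.3. All Re(p)<0: No (unstable)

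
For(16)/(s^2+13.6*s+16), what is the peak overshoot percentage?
Standard form: ωn²/(s²+2ζωn·s+ωn²) → ωn = 4, ζ = 1.7.
ζ ≥ 1, so the response is non-oscillatory: peak overshoot = 0%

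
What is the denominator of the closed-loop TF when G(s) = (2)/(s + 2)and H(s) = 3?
Characteristic poly = G_den * H_den + G_num * H_num = (s + 2) + (6) = s + 8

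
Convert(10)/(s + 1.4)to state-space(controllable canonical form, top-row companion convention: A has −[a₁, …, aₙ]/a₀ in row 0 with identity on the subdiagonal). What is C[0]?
Reachable canonical form: C = numerator coefficients (right-aligned, zero-padded to length n).
num = 10, C = [[10]].
C[0] = 10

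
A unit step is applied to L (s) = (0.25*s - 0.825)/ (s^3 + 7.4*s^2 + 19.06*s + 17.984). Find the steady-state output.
FVT: lim_{t→∞} y(t) = lim_{s→0} s*Y(s) where Y(s) = L(s)/s.
= lim_{s→0} L(s) = L(0) = num(0)/den(0) = -0.825/17.984 = -0.04587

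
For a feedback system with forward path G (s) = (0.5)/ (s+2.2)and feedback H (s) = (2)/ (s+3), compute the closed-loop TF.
Closed-loop T = G/(1+GH).
Numerator: G_num * H_den = 0.5*s + 1.5.
Denominator: G_den * H_den + G_num * H_num = (s^2 + 5.2*s + 6.6) + (1) = s^2 + 5.2*s + 7.6.
T(s) = (0.5*s + 1.5)/(s^2 + 5.2*s + 7.6)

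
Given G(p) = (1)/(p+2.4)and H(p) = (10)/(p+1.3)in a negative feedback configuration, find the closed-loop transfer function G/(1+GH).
Closed-loop T = G/(1+GH).
Numerator: G_num * H_den = p + 1.3.
Denominator: G_den * H_den + G_num * H_num = (p^2 + 3.7*p + 3.12) + (10) = p^2 + 3.7*p + 13.12.
T(p) = (p + 1.3)/(p^2 + 3.7*p + 13.12)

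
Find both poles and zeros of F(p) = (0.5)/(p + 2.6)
Set denominator = 0: p + 2.6 = 0 → Poles: -2.6
Numerator is a nonzero constant (0.5) → Zeros: none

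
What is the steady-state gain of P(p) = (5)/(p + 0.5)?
DC gain = P(0) = num(0)/den(0) = 5/0.5 = 10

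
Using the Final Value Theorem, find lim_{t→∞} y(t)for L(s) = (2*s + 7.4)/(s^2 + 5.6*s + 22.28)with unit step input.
FVT: lim_{t→∞} y(t) = lim_{s→0} s*Y(s) where Y(s) = L(s)/s.
= lim_{s→0} L(s) = L(0) = num(0)/den(0) = 7.4/22.28 = 0.3321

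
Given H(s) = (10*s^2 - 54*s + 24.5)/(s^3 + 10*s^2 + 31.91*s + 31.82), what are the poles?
Set denominator = 0: s^3 + 10*s^2 + 31.91*s + 31.82 = (s + 3.7)(s + 4.3)(s + 2) = 0 → Poles: -2, -3.7, -4.3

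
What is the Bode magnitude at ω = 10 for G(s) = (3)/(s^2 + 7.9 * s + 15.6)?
Substitute s = j*10: G(j10) = -0.0189459 - 0.0177337j.
|G(j10)| = sqrt(Re² + Im²) = 0.02595.
20*log₁₀(0.02595) = -31.72 dB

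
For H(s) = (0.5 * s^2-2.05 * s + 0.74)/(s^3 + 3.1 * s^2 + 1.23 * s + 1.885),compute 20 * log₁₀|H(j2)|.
Substitute s = j*2: H(j2) = 0.254592 + 0.255783j.
|H(j2)| = sqrt(Re² + Im²) = 0.3609.
20*log₁₀(0.3609) = -8.85 dB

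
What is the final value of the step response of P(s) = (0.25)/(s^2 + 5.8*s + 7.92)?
FVT: lim_{t→∞} y(t) = lim_{s→0} s*Y(s) where Y(s) = P(s)/s.
= lim_{s→0} P(s) = P(0) = num(0)/den(0) = 0.25/7.92 = 0.03157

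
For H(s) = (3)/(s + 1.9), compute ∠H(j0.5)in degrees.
Substitute s = j*0.5: H(j0.5) = 1.47668 - 0.388601j.
∠H(j0.5) = atan2(Im, Re) = atan2(-0.388601, 1.47668) = -14.74°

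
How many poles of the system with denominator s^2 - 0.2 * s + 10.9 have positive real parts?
Poles: 0.1 + 3.3j, 0.1 - 3.3j. RHP poles (Re>0): 2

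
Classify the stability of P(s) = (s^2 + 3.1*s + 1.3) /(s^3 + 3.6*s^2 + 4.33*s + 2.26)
Denominator: s^3 + 3.6*s^2 + 4.33*s + 2.26 = (s + 2)(s^2 + 1.6*s + 1.13). Poles: -0.8 + 0.7j, -0.8 - 0.7j, -2. Stable (all poles in LHP)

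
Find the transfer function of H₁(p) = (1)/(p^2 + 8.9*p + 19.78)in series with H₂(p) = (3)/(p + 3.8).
Series: H = H₁ · H₂ = (n₁·n₂)/(d₁·d₂).
Num: n₁·n₂ = 3. Den: d₁·d₂ = p^3 + 12.7*p^2 + 53.6*p + 75.164.
H(p) = (3)/(p^3 + 12.7*p^2 + 53.6*p + 75.164)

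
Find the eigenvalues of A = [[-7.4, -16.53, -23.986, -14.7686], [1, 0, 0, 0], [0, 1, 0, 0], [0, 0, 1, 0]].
Eigenvalues solve det(λI - A) = 0.
Characteristic polynomial: λ^4 + 7.4*λ^3 + 16.53*λ^2 + 23.986*λ + 14.7686 = 0.
Factor: (λ + 1.1)(λ + 4.9)(λ^2 + 1.4*λ + 2.74) = 0.
Roots: -0.7 + 1.5j, -0.7 - 1.5j, -1.1, -4.9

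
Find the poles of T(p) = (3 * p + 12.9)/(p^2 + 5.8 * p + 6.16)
Set denominator = 0: p^2 + 5.8*p + 6.16 = (p + 1.4)(p + 4.4) = 0 → Poles: -1.4, -4.4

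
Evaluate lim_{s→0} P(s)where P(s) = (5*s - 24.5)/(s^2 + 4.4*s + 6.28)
DC gain = P(0) = num(0)/den(0) = -24.5/6.28 = -3.901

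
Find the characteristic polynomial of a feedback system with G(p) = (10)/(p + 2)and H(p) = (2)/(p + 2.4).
Characteristic poly = G_den * H_den + G_num * H_num = (p^2 + 4.4*p + 4.8) + (20) = p^2 + 4.4*p + 24.8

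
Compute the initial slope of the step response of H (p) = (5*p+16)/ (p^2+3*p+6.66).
IVT: y'(0⁺) = lim_{p→∞} p²·Y(p) = lim_{p→∞} p·H(p).
deg(num) = 1, deg(den) = 2, relative degree = 1, so p·H(p) → (leading num)/(leading den) = 5/1 = 5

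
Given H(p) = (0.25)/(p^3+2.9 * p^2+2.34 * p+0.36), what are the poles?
Set denominator = 0: p^3 + 2.9*p^2 + 2.34*p + 0.36 = (p + 1.2)(p + 0.2)(p + 1.5) = 0 → Poles: -0.2, -1.2, -1.5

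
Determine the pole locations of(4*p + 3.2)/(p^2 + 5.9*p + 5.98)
Set denominator = 0: p^2 + 5.9*p + 5.98 = (p + 1.3)(p + 4.6) = 0 → Poles: -1.3, -4.6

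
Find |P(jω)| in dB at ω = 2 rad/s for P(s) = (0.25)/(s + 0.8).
Substitute s = j*2: P(j2) = 0.0431034 - 0.107759j.
|P(j2)| = sqrt(Re² + Im²) = 0.1161.
20*log₁₀(0.1161) = -18.71 dB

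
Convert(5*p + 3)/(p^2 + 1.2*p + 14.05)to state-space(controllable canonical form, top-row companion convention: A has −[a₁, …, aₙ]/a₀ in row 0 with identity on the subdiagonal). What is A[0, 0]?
Reachable canonical form for den = p^2 + 1.2*p + 14.05: top row of A = -[a₁,a₂,...,aₙ]/a₀, ones on the subdiagonal, zeros elsewhere.
A = [[-1.2, -14.05], [1, 0]].
A[0,0] = -1.2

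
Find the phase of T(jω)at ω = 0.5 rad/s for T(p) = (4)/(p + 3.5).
Substitute p = j*0.5: T(j0.5) = 1.12 - 0.16j.
∠T(j0.5) = atan2(Im, Re) = atan2(-0.16, 1.12) = -8.13°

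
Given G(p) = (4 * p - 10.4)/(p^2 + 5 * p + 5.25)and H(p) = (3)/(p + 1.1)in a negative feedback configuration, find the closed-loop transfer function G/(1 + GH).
Closed-loop T = G/(1+GH).
Numerator: G_num * H_den = 4*p^2 - 6*p - 11.44.
Denominator: G_den * H_den + G_num * H_num = (p^3 + 6.1*p^2 + 10.75*p + 5.775) + (12*p - 31.2) = p^3 + 6.1*p^2 + 22.75*p - 25.425.
T(p) = (4*p^2 - 6*p - 11.44)/(p^3 + 6.1*p^2 + 22.75*p - 25.425)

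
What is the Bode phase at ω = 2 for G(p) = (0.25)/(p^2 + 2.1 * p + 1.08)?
Substitute p = j*2: G(j2) = -0.0278984 - 0.0401278j.
∠G(j2) = atan2(Im, Re) = atan2(-0.0401278, -0.0278984) = -124.81°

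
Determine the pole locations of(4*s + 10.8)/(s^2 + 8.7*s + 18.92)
Set denominator = 0: s^2 + 8.7*s + 18.92 = (s + 4.4)(s + 4.3) = 0 → Poles: -4.3, -4.4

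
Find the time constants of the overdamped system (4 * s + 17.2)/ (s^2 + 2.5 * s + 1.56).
Overdamped: real poles at -1.3, -1.2. τ = -1/pole → τ₁ = 0.7692, τ₂ = 0.8333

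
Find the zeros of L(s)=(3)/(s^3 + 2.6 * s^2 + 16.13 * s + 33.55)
Numerator is a nonzero constant (3) → Zeros: none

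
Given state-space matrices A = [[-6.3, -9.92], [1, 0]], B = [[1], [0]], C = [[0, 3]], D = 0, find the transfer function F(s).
F(s) = C(sI - A)⁻¹B + D.
Characteristic polynomial det(sI - A) = s^2 + 6.3*s + 9.92.
Numerator from C·adj(sI-A)·B + D·det(sI-A) = 3.
F(s) = (3)/(s^2 + 6.3*s + 9.92)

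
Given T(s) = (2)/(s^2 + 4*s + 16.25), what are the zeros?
Numerator is a nonzero constant (2) → Zeros: none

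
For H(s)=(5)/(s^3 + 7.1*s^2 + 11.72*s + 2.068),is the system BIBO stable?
Denominator: s^3 + 7.1*s^2 + 11.72*s + 2.068 = (s + 2.2)(s + 4.7)(s + 0.2). Poles: -0.2, -2.2, -4.7. All Re(p)<0: Yes (stable)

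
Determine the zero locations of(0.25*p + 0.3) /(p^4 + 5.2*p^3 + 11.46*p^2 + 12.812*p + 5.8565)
Set numerator = 0: 0.25*p + 0.3 = 0 → Zeros: -1.2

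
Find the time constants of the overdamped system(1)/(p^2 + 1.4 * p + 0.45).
Overdamped: real poles at -0.9, -0.5. τ = -1/pole → τ₁ = 1.111, τ₂ = 2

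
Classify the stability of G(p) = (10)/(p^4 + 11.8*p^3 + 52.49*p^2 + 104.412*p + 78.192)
Denominator: p^4 + 11.8*p^3 + 52.49*p^2 + 104.412*p + 78.192 = (p + 2.4)(p + 3.6)(p^2 + 5.8*p + 9.05). Poles: -2.4, -2.9 + 0.8j, -2.9 - 0.8j, -3.6. Stable (all poles in LHP)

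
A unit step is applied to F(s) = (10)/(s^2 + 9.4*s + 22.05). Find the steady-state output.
FVT: lim_{t→∞} y(t) = lim_{s→0} s*Y(s) where Y(s) = F(s)/s.
= lim_{s→0} F(s) = F(0) = num(0)/den(0) = 10/22.05 = 0.4535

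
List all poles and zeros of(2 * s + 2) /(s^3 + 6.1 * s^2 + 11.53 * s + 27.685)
Set denominator = 0: s^3 + 6.1*s^2 + 11.53*s + 27.685 = (s + 4.9)(s^2 + 1.2*s + 5.65) = 0 → Poles: -0.6 + 2.3j, -0.6 - 2.3j, -4.9
Set numerator = 0: 2*s + 2 = 0 → Zeros: -1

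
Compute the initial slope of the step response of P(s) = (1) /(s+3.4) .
IVT: y'(0⁺) = lim_{s→∞} s²·Y(s) = lim_{s→∞} s·P(s).
deg(num) = 0, deg(den) = 1, relative degree = 1, so s·P(s) → (leading num)/(leading den) = 1/1 = 1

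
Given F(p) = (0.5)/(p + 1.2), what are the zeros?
Numerator is a nonzero constant (0.5) → Zeros: none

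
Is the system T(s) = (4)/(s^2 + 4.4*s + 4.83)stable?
Denominator: s^2 + 4.4*s + 4.83 = (s + 2.1)(s + 2.3). Poles: -2.1, -2.3. All Re(p)<0: Yes (stable)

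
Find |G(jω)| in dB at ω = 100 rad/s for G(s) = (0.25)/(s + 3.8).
Substitute s = j*100: G(j100) = 9.4863e-05 - 0.0024964j.
|G(j100)| = sqrt(Re² + Im²) = 0.002498.
20*log₁₀(0.002498) = -52.05 dB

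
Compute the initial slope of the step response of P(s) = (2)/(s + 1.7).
IVT: y'(0⁺) = lim_{s→∞} s²·Y(s) = lim_{s→∞} s·P(s).
deg(num) = 0, deg(den) = 1, relative degree = 1, so s·P(s) → (leading num)/(leading den) = 2/1 = 2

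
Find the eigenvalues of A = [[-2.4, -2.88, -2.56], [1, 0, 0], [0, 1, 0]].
Eigenvalues solve det(λI - A) = 0.
Characteristic polynomial: λ^3 + 2.4*λ^2 + 2.88*λ + 2.56 = 0.
Factor: (λ + 1.6)(λ^2 + 0.8*λ + 1.6) = 0.
Roots: -0.4 + 1.2j, -0.4 - 1.2j, -1.6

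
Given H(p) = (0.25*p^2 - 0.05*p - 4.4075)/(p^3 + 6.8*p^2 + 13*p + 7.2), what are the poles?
Set denominator = 0: p^3 + 6.8*p^2 + 13*p + 7.2 = (p + 1.8)(p + 1)(p + 4) = 0 → Poles: -1, -1.8, -4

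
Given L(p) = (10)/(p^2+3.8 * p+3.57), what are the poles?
Set denominator = 0: p^2 + 3.8*p + 3.57 = (p + 1.7)(p + 2.1) = 0 → Poles: -1.7, -2.1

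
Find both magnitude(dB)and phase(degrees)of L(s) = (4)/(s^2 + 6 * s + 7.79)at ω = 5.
Substitute s = j*5: L(j5) = -0.0575497 - 0.100319j.
|L| = 20*log₁₀(sqrt(Re²+Im²)) = -18.74 dB.
∠L = atan2(Im, Re) = -119.84°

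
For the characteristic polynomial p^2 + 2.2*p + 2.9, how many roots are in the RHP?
Poles: -1.1 + 1.3j, -1.1 - 1.3j. RHP poles (Re>0): 0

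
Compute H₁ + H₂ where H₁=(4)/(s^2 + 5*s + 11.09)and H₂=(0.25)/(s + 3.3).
Parallel: H = H₁ + H₂ = (n₁·d₂ + n₂·d₁)/(d₁·d₂).
n₁·d₂ = 4*s + 13.2. n₂·d₁ = 0.25*s^2 + 1.25*s + 2.7725. Sum = 0.25*s^2 + 5.25*s + 15.9725. d₁·d₂ = s^3 + 8.3*s^2 + 27.59*s + 36.597.
H(s) = (0.25*s^2 + 5.25*s + 15.9725)/(s^3 + 8.3*s^2 + 27.59*s + 36.597)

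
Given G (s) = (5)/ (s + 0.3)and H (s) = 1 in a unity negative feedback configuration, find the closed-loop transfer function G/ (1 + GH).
Closed-loop T = G/(1+GH).
Numerator: G_num * H_den = 5.
Denominator: G_den * H_den + G_num * H_num = (s + 0.3) + (5) = s + 5.3.
T(s) = (5)/(s + 5.3)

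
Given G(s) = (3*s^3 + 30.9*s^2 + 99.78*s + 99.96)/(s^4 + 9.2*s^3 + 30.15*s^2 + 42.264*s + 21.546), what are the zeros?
Set numerator = 0: 3*s^3 + 30.9*s^2 + 99.78*s + 99.96 = 3*(s + 4.9)(s + 3.4)(s + 2) = 0 → Zeros: -2, -3.4, -4.9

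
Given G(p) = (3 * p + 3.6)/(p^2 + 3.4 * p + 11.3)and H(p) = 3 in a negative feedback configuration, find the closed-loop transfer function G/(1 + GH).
Closed-loop T = G/(1+GH).
Numerator: G_num * H_den = 3*p + 3.6.
Denominator: G_den * H_den + G_num * H_num = (p^2 + 3.4*p + 11.3) + (9*p + 10.8) = p^2 + 12.4*p + 22.1.
T(p) = (3*p + 3.6)/(p^2 + 12.4*p + 22.1)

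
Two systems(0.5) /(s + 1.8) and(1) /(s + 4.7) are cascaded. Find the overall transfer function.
Series: H = H₁ · H₂ = (n₁·n₂)/(d₁·d₂).
Num: n₁·n₂ = 0.5. Den: d₁·d₂ = s^2 + 6.5*s + 8.46.
H(s) = (0.5)/(s^2 + 6.5*s + 8.46)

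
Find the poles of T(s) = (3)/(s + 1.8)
Set denominator = 0: s + 1.8 = 0 → Poles: -1.8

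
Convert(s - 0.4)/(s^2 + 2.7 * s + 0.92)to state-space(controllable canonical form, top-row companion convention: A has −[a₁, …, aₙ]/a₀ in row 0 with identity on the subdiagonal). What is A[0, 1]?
Reachable canonical form for den = s^2 + 2.7*s + 0.92: top row of A = -[a₁,a₂,...,aₙ]/a₀, ones on the subdiagonal, zeros elsewhere.
A = [[-2.7, -0.92], [1, 0]].
A[0,1] = -0.92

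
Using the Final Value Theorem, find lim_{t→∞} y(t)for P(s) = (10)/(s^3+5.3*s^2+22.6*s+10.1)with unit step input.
FVT: lim_{t→∞} y(t) = lim_{s→0} s*Y(s) where Y(s) = P(s)/s.
= lim_{s→0} P(s) = P(0) = num(0)/den(0) = 10/10.1 = 0.9901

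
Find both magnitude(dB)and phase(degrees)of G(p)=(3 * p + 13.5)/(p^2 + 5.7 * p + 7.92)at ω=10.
Substitute p = j*10: G(j10) = 0.0398133 - 0.301158j.
|G| = 20*log₁₀(sqrt(Re²+Im²)) = -10.35 dB.
∠G = atan2(Im, Re) = -82.47°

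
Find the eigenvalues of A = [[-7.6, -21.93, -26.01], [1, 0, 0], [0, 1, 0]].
Eigenvalues solve det(λI - A) = 0.
Characteristic polynomial: λ^3 + 7.6*λ^2 + 21.93*λ + 26.01 = 0.
Factor: (λ + 3.4)(λ^2 + 4.2*λ + 7.65) = 0.
Roots: -2.1 + 1.8j, -2.1 - 1.8j, -3.4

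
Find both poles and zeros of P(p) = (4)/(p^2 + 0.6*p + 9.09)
Set denominator = 0: p^2 + 0.6*p + 9.09 = 0 → Poles: -0.3 + 3j, -0.3 - 3j
Numerator is a nonzero constant (4) → Zeros: none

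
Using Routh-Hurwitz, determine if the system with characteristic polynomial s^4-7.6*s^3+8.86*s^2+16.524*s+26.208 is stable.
Routh array:
s^4: [1, 8.86, 26.208]; s^3: [-7.6, 16.524]; s^2: [11.0342, 26.208]; s^1: [34.5752]; s^0: [26.208]
First column: [1, -7.6, 11.0342, 34.5752, 26.208]. Sign changes = 2.
No, unstable (2 RHP root(s))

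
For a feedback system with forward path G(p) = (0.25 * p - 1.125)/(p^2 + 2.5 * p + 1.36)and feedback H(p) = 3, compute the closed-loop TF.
Closed-loop T = G/(1+GH).
Numerator: G_num * H_den = 0.25*p - 1.125.
Denominator: G_den * H_den + G_num * H_num = (p^2 + 2.5*p + 1.36) + (0.75*p - 3.375) = p^2 + 3.25*p - 2.015.
T(p) = (0.25*p - 1.125)/(p^2 + 3.25*p - 2.015)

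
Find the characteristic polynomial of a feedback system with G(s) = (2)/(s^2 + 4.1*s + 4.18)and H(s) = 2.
Characteristic poly = G_den * H_den + G_num * H_num = (s^2 + 4.1*s + 4.18) + (4) = s^2 + 4.1*s + 8.18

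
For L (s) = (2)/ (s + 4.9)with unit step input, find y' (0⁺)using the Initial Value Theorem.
IVT: y'(0⁺) = lim_{s→∞} s²·Y(s) = lim_{s→∞} s·L(s).
deg(num) = 0, deg(den) = 1, relative degree = 1, so s·L(s) → (leading num)/(leading den) = 2/1 = 2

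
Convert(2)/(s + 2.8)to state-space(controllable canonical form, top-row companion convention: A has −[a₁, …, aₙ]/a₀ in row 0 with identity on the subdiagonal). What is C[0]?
Reachable canonical form: C = numerator coefficients (right-aligned, zero-padded to length n).
num = 2, C = [[2]].
C[0] = 2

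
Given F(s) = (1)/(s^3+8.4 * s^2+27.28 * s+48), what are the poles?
Set denominator = 0: s^3 + 8.4*s^2 + 27.28*s + 48 = (s + 4.8)(s^2 + 3.6*s + 10) = 0 → Poles: -1.8 + 2.6j, -1.8 - 2.6j, -4.8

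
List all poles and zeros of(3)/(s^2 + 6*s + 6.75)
Set denominator = 0: s^2 + 6*s + 6.75 = (s + 1.5)(s + 4.5) = 0 → Poles: -1.5, -4.5
Numerator is a nonzero constant (3) → Zeros: none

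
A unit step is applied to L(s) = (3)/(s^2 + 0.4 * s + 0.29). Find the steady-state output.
FVT: lim_{t→∞} y(t) = lim_{s→0} s*Y(s) where Y(s) = L(s)/s.
= lim_{s→0} L(s) = L(0) = num(0)/den(0) = 3/0.29 = 10.34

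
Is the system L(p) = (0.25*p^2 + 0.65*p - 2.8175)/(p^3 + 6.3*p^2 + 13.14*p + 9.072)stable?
Denominator: p^3 + 6.3*p^2 + 13.14*p + 9.072 = (p + 2.1)(p + 1.8)(p + 2.4). Poles: -1.8, -2.1, -2.4. All Re(p)<0: Yes (stable)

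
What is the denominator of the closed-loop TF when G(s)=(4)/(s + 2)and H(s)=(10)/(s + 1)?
Characteristic poly = G_den * H_den + G_num * H_num = (s^2 + 3*s + 2) + (40) = s^2 + 3*s + 42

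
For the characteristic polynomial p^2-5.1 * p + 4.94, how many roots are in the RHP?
p^2 - 5.1*p + 4.94 = (p - 1.3)(p - 3.8). Poles: 1.3, 3.8. RHP poles (Re>0): 2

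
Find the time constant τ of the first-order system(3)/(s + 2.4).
First-order system: τ = -1/pole. Pole = -2.4. τ = -1/(-2.4) = 0.4167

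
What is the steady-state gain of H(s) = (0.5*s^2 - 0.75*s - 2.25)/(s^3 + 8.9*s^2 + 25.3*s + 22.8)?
DC gain = H(0) = num(0)/den(0) = -2.25/22.8 = -0.09868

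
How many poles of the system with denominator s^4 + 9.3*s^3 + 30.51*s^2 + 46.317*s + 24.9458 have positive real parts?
s^4 + 9.3*s^3 + 30.51*s^2 + 46.317*s + 24.9458 = (s + 1.1)(s + 4.6)(s^2 + 3.6*s + 4.93). Poles: -1.1, -1.8 + 1.3j, -1.8 - 1.3j, -4.6. RHP poles (Re>0): 0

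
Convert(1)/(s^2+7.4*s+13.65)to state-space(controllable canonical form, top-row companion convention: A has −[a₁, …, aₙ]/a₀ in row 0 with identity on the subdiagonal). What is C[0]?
Reachable canonical form: C = numerator coefficients (right-aligned, zero-padded to length n).
num = 1, C = [[0, 1]].
C[0] = 0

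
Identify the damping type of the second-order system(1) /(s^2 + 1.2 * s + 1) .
Standard form: ωn²/(s²+2ζωn·s+ωn²) gives ωn=1, ζ=0.6.
Underdamped (ζ = 0.6 < 1)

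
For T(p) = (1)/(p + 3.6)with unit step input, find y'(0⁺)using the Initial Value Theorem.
IVT: y'(0⁺) = lim_{p→∞} p²·Y(p) = lim_{p→∞} p·T(p).
deg(num) = 0, deg(den) = 1, relative degree = 1, so p·T(p) → (leading num)/(leading den) = 1/1 = 1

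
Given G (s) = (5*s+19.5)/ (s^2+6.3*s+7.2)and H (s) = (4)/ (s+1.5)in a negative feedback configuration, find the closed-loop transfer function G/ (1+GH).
Closed-loop T = G/(1+GH).
Numerator: G_num * H_den = 5*s^2 + 27*s + 29.25.
Denominator: G_den * H_den + G_num * H_num = (s^3 + 7.8*s^2 + 16.65*s + 10.8) + (20*s + 78) = s^3 + 7.8*s^2 + 36.65*s + 88.8.
T(s) = (5*s^2 + 27*s + 29.25)/(s^3 + 7.8*s^2 + 36.65*s + 88.8)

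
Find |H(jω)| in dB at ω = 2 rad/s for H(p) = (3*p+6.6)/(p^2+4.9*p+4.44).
Substitute p = j*2: H(j2) = 0.64119 - 0.644681j.
|H(j2)| = sqrt(Re² + Im²) = 0.9093.
20*log₁₀(0.9093) = -0.83 dB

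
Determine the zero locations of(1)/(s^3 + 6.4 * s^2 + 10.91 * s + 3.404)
Numerator is a nonzero constant (1) → Zeros: none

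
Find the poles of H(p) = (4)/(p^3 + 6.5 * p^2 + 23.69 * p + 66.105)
Set denominator = 0: p^3 + 6.5*p^2 + 23.69*p + 66.105 = (p + 4.5)(p^2 + 2*p + 14.69) = 0 → Poles: -1 + 3.7j, -1 - 3.7j, -4.5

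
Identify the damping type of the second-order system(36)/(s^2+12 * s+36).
Standard form: ωn²/(s²+2ζωn·s+ωn²) gives ωn=6, ζ=1.
Critically damped (ζ = 1)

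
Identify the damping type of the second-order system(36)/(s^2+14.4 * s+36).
Standard form: ωn²/(s²+2ζωn·s+ωn²) gives ωn=6, ζ=1.2.
Overdamped (ζ = 1.2 > 1)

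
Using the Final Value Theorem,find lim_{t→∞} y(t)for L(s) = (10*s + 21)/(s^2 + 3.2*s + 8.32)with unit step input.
FVT: lim_{t→∞} y(t) = lim_{s→0} s*Y(s) where Y(s) = L(s)/s.
= lim_{s→0} L(s) = L(0) = num(0)/den(0) = 21/8.32 = 2.524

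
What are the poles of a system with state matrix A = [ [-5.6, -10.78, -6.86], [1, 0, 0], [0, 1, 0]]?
Eigenvalues solve det(λI - A) = 0.
Characteristic polynomial: λ^3 + 5.6*λ^2 + 10.78*λ + 6.86 = 0.
Factor: (λ + 1.4)(λ^2 + 4.2*λ + 4.9) = 0.
Roots: -1.4, -2.1 + 0.7j, -2.1 - 0.7j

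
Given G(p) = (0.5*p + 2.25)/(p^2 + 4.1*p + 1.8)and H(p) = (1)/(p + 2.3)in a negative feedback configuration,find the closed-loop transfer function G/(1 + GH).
Closed-loop T = G/(1+GH).
Numerator: G_num * H_den = 0.5*p^2 + 3.4*p + 5.175.
Denominator: G_den * H_den + G_num * H_num = (p^3 + 6.4*p^2 + 11.23*p + 4.14) + (0.5*p + 2.25) = p^3 + 6.4*p^2 + 11.73*p + 6.39.
T(p) = (0.5*p^2 + 3.4*p + 5.175)/(p^3 + 6.4*p^2 + 11.73*p + 6.39)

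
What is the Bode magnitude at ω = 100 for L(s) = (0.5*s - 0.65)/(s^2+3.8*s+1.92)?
Substitute s = j*100: L(j100) = 0.000254718 - 0.00499128j.
|L(j100)| = sqrt(Re² + Im²) = 0.004998.
20*log₁₀(0.004998) = -46.02 dB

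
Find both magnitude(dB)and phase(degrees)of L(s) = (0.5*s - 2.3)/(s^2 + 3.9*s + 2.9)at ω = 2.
Substitute s = j*2: L(j2) = 0.166479 + 0.271394j.
|L| = 20*log₁₀(sqrt(Re²+Im²)) = -9.94 dB.
∠L = atan2(Im, Re) = 58.47°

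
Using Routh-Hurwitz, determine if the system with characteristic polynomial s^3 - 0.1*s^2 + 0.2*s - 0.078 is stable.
Routh array:
s^3: [1, 0.2]; s^2: [-0.1, -0.078]; s^1: [-0.58]; s^0: [-0.078]
First column: [1, -0.1, -0.58, -0.078]. Sign changes = 1.
No, unstable (1 RHP root(s))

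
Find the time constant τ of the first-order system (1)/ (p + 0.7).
First-order system: τ = -1/pole. Pole = -0.7. τ = -1/(-0.7) = 1.429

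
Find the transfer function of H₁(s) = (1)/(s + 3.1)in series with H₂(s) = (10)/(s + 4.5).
Series: H = H₁ · H₂ = (n₁·n₂)/(d₁·d₂).
Num: n₁·n₂ = 10. Den: d₁·d₂ = s^2 + 7.6*s + 13.95.
H(s) = (10)/(s^2 + 7.6*s + 13.95)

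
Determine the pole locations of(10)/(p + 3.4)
Set denominator = 0: p + 3.4 = 0 → Poles: -3.4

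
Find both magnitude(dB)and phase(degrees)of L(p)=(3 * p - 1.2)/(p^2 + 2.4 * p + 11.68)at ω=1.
Substitute p = j*1: L(j1) = -0.0468694 + 0.291431j.
|L| = 20*log₁₀(sqrt(Re²+Im²)) = -10.60 dB.
∠L = atan2(Im, Re) = 99.14°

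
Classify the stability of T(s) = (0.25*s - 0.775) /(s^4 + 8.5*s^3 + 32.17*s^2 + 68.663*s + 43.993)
Denominator: s^4 + 8.5*s^3 + 32.17*s^2 + 68.663*s + 43.993 = (s + 4.1)(s + 1)(s^2 + 3.4*s + 10.73). Poles: -1, -1.7 + 2.8j, -1.7 - 2.8j, -4.1. Stable (all poles in LHP)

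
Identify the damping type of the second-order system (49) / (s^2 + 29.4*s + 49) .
Standard form: ωn²/(s²+2ζωn·s+ωn²) gives ωn=7, ζ=2.1.
Overdamped (ζ = 2.1 > 1)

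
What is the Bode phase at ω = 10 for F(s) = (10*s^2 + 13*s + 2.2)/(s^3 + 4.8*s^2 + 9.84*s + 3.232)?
Substitute s = j*10: F(j10) = 0.344659 - 0.924443j.
∠F(j10) = atan2(Im, Re) = atan2(-0.924443, 0.344659) = -69.55°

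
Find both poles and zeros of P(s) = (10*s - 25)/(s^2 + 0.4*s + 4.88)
Set denominator = 0: s^2 + 0.4*s + 4.88 = 0 → Poles: -0.2 + 2.2j, -0.2 - 2.2j
Set numerator = 0: 10*s - 25 = 0 → Zeros: 2.5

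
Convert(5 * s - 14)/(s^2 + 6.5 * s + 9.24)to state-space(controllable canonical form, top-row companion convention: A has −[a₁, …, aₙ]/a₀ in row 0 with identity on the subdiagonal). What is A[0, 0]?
Reachable canonical form for den = s^2 + 6.5*s + 9.24: top row of A = -[a₁,a₂,...,aₙ]/a₀, ones on the subdiagonal, zeros elsewhere.
A = [[-6.5, -9.24], [1, 0]].
A[0,0] = -6.5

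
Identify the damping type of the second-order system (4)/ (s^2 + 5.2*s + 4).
Standard form: ωn²/(s²+2ζωn·s+ωn²) gives ωn=2, ζ=1.3.
Overdamped (ζ = 1.3 > 1)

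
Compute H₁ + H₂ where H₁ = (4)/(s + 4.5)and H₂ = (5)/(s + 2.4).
Parallel: H = H₁ + H₂ = (n₁·d₂ + n₂·d₁)/(d₁·d₂).
n₁·d₂ = 4*s + 9.6. n₂·d₁ = 5*s + 22.5. Sum = 9*s + 32.1. d₁·d₂ = s^2 + 6.9*s + 10.8.
H(s) = (9*s + 32.1)/(s^2 + 6.9*s + 10.8)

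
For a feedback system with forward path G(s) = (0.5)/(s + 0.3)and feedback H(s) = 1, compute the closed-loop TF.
Closed-loop T = G/(1+GH).
Numerator: G_num * H_den = 0.5.
Denominator: G_den * H_den + G_num * H_num = (s + 0.3) + (0.5) = s + 0.8.
T(s) = (0.5)/(s + 0.8)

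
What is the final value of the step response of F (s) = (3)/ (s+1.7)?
FVT: lim_{t→∞} y(t) = lim_{s→0} s*Y(s) where Y(s) = F(s)/s.
= lim_{s→0} F(s) = F(0) = num(0)/den(0) = 3/1.7 = 1.765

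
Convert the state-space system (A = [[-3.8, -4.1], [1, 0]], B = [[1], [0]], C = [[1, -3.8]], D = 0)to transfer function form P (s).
P(s) = C(sI - A)⁻¹B + D.
Characteristic polynomial det(sI - A) = s^2 + 3.8*s + 4.1.
Numerator from C·adj(sI-A)·B + D·det(sI-A) = s - 3.8.
P(s) = (s - 3.8)/(s^2 + 3.8*s + 4.1)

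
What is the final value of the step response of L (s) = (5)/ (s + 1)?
FVT: lim_{t→∞} y(t) = lim_{s→0} s*Y(s) where Y(s) = L(s)/s.
= lim_{s→0} L(s) = L(0) = num(0)/den(0) = 5/1 = 5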